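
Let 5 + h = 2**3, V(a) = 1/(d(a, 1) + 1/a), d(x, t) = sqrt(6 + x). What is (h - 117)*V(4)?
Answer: 152/53 - 608*sqrt(10)/53 ≈ -33.409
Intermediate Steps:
V(a) = 1/(1/a + sqrt(6 + a)) (V(a) = 1/(sqrt(6 + a) + 1/a) = 1/(1/a + sqrt(6 + a)))
h = 3 (h = -5 + 2**3 = -5 + 8 = 3)
(h - 117)*V(4) = (3 - 117)*(4/(1 + 4*sqrt(6 + 4))) = -456/(1 + 4*sqrt(10))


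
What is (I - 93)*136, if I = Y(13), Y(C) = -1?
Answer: -12784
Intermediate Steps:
I = -1
(I - 93)*136 = (-1 - 93)*136 = -94*136 = -12784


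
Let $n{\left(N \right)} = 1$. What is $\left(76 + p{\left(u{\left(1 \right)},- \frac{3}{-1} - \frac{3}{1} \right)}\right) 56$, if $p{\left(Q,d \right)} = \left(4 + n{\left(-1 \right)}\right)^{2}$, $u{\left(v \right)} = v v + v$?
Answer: $5656$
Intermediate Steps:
$u{\left(v \right)} = v + v^{2}$ ($u{\left(v \right)} = v^{2} + v = v + v^{2}$)
$p{\left(Q,d \right)} = 25$ ($p{\left(Q,d \right)} = \left(4 + 1\right)^{2} = 5^{2} = 25$)
$\left(76 + p{\left(u{\left(1 \right)},- \frac{3}{-1} - \frac{3}{1} \right)}\right) 56 = \left(76 + 25\right) 56 = 101 \cdot 56 = 5656$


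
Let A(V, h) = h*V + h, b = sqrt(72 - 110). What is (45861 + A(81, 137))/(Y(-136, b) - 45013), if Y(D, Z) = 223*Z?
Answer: -2570017235/2028059871 - 12732185*I*sqrt(38)/2028059871 ≈ -1.2672 - 0.0387*I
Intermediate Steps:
b = I*sqrt(38) (b = sqrt(-38) = I*sqrt(38) ≈ 6.1644*I)
A(V, h) = h + V*h (A(V, h) = V*h + h = h + V*h)
(45861 + A(81, 137))/(Y(-136, b) - 45013) = (45861 + 137*(1 + 81))/(223*(I*sqrt(38)) - 45013) = (45861 + 137*82)/(223*I*sqrt(38) - 45013) = (45861 + 11234)/(-45013 + 223*I*sqrt(38)) = 57095/(-45013 + 223*I*sqrt(38))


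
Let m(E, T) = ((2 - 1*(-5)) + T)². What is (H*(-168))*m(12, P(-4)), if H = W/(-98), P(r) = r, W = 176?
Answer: 19008/7 ≈ 2715.4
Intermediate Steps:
m(E, T) = (7 + T)² (m(E, T) = ((2 + 5) + T)² = (7 + T)²)
H = -88/49 (H = 176/(-98) = 176*(-1/98) = -88/49 ≈ -1.7959)
(H*(-168))*m(12, P(-4)) = (-88/49*(-168))*(7 - 4)² = (2112/7)*3² = (2112/7)*9 = 19008/7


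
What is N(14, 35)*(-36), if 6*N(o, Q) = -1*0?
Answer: 0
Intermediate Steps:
N(o, Q) = 0 (N(o, Q) = (-1*0)/6 = (1/6)*0 = 0)
N(14, 35)*(-36) = 0*(-36) = 0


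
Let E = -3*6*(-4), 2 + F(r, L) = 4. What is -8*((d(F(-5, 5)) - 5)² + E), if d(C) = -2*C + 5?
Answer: -704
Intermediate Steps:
F(r, L) = 2 (F(r, L) = -2 + 4 = 2)
d(C) = 5 - 2*C
E = 72 (E = -18*(-4) = 72)
-8*((d(F(-5, 5)) - 5)² + E) = -8*(((5 - 2*2) - 5)² + 72) = -8*(((5 - 4) - 5)² + 72) = -8*((1 - 5)² + 72) = -8*((-4)² + 72) = -8*(16 + 72) = -8*88 = -704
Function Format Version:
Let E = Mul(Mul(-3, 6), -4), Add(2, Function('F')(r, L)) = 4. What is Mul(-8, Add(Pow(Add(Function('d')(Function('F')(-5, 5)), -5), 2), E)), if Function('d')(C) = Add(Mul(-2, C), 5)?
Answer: -704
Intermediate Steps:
Function('F')(r, L) = 2 (Function('F')(r, L) = Add(-2, 4) = 2)
Function('d')(C) = Add(5, Mul(-2, C))
E = 72 (E = Mul(-18, -4) = 72)
Mul(-8, Add(Pow(Add(Function('d')(Function('F')(-5, 5)), -5), 2), E)) = Mul(-8, Add(Pow(Add(Add(5, Mul(-2, 2)), -5), 2), 72)) = Mul(-8, Add(Pow(Add(Add(5, -4), -5), 2), 72)) = Mul(-8, Add(Pow(Add(1, -5), 2), 72)) = Mul(-8, Add(Pow(-4, 2), 72)) = Mul(-8, Add(16, 72)) = Mul(-8, 88) = -704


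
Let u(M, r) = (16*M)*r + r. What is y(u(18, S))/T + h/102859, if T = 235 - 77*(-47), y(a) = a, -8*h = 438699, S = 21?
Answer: 1651632111/1585674344 ≈ 1.0416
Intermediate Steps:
h = -438699/8 (h = -⅛*438699 = -438699/8 ≈ -54837.)
u(M, r) = r + 16*M*r (u(M, r) = 16*M*r + r = r + 16*M*r)
T = 3854 (T = 235 + 3619 = 3854)
y(u(18, S))/T + h/102859 = (21*(1 + 16*18))/3854 - 438699/8/102859 = (21*(1 + 288))*(1/3854) - 438699/8*1/102859 = (21*289)*(1/3854) - 438699/822872 = 6069*(1/3854) - 438699/822872 = 6069/3854 - 438699/822872 = 1651632111/1585674344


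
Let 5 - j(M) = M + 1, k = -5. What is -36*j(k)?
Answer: -324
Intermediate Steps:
j(M) = 4 - M (j(M) = 5 - (M + 1) = 5 - (1 + M) = 5 + (-1 - M) = 4 - M)
-36*j(k) = -36*(4 - 1*(-5)) = -36*(4 + 5) = -36*9 = -324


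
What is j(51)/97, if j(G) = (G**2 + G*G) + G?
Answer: 5253/97 ≈ 54.155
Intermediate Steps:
j(G) = G + 2*G**2 (j(G) = (G**2 + G**2) + G = 2*G**2 + G = G + 2*G**2)
j(51)/97 = (51*(1 + 2*51))/97 = (51*(1 + 102))*(1/97) = (51*103)*(1/97) = 5253*(1/97) = 5253/97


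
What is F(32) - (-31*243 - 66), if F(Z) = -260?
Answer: 7339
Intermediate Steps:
F(32) - (-31*243 - 66) = -260 - (-31*243 - 66) = -260 - (-7533 - 66) = -260 - 1*(-7599) = -260 + 7599 = 7339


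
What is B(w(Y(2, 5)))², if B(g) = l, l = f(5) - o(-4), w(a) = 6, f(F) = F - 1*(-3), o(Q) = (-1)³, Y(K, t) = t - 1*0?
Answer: 81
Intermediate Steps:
Y(K, t) = t (Y(K, t) = t + 0 = t)
o(Q) = -1
f(F) = 3 + F (f(F) = F + 3 = 3 + F)
l = 9 (l = (3 + 5) - 1*(-1) = 8 + 1 = 9)
B(g) = 9
B(w(Y(2, 5)))² = 9² = 81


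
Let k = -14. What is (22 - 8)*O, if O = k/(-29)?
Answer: 196/29 ≈ 6.7586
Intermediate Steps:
O = 14/29 (O = -14/(-29) = -14*(-1/29) = 14/29 ≈ 0.48276)
(22 - 8)*O = (22 - 8)*(14/29) = 14*(14/29) = 196/29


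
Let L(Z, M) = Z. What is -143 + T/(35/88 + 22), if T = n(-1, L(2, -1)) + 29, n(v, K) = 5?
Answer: -278861/1971 ≈ -141.48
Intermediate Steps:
T = 34 (T = 5 + 29 = 34)
-143 + T/(35/88 + 22) = -143 + 34/(35/88 + 22) = -143 + 34/(1971/88) = -143 + (88/1971)*34 = -143 + 2992/1971 = -278861/1971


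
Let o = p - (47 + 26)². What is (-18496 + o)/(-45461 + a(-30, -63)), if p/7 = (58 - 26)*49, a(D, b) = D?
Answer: 12849/45491 ≈ 0.28245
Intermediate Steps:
p = 10976 (p = 7*((58 - 26)*49) = 7*(32*49) = 7*1568 = 10976)
o = 5647 (o = 10976 - (47 + 26)² = 10976 - 1*73² = 10976 - 1*5329 = 10976 - 5329 = 5647)
(-18496 + o)/(-45461 + a(-30, -63)) = (-18496 + 5647)/(-45461 - 30) = -12849/(-45491) = -12849*(-1/45491) = 12849/45491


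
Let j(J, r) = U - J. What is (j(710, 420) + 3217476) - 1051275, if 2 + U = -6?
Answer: 2165483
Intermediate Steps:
U = -8 (U = -2 - 6 = -8)
j(J, r) = -8 - J
(j(710, 420) + 3217476) - 1051275 = ((-8 - 1*710) + 3217476) - 1051275 = ((-8 - 710) + 3217476) - 1051275 = (-718 + 3217476) - 1051275 = 3216758 - 1051275 = 2165483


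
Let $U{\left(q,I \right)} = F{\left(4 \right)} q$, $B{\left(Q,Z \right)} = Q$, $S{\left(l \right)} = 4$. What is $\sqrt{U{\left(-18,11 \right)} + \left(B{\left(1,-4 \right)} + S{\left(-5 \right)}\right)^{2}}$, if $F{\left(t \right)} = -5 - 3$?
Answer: $13$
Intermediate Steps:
$F{\left(t \right)} = -8$ ($F{\left(t \right)} = -5 - 3 = -8$)
$U{\left(q,I \right)} = - 8 q$
$\sqrt{U{\left(-18,11 \right)} + \left(B{\left(1,-4 \right)} + S{\left(-5 \right)}\right)^{2}} = \sqrt{\left(-8\right) \left(-18\right) + \left(1 + 4\right)^{2}} = \sqrt{144 + 5^{2}} = \sqrt{144 + 25} = \sqrt{169} = 13$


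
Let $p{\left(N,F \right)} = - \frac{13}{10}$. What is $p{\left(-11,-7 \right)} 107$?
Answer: $- \frac{1391}{10} \approx -139.1$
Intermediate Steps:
$p{\left(N,F \right)} = - \frac{13}{10}$ ($p{\left(N,F \right)} = \left(-13\right) \frac{1}{10} = - \frac{13}{10}$)
$p{\left(-11,-7 \right)} 107 = \left(- \frac{13}{10}\right) 107 = - \frac{1391}{10}$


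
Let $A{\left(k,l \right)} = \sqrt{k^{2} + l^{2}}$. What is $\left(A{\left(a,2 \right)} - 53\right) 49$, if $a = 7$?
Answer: $-2597 + 49 \sqrt{53} \approx -2240.3$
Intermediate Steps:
$\left(A{\left(a,2 \right)} - 53\right) 49 = \left(\sqrt{7^{2} + 2^{2}} - 53\right) 49 = \left(\sqrt{49 + 4} - 53\right) 49 = \left(\sqrt{53} - 53\right) 49 = \left(-53 + \sqrt{53}\right) 49 = -2597 + 49 \sqrt{53}$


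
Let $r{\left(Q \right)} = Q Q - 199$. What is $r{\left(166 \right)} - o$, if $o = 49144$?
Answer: $-21787$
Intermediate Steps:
$r{\left(Q \right)} = -199 + Q^{2}$ ($r{\left(Q \right)} = Q^{2} - 199 = -199 + Q^{2}$)
$r{\left(166 \right)} - o = \left(-199 + 166^{2}\right) - 49144 = \left(-199 + 27556\right) - 49144 = 27357 - 49144 = -21787$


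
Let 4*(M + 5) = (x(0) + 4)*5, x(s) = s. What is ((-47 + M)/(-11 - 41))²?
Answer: 2209/2704 ≈ 0.81694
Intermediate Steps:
M = 0 (M = -5 + ((0 + 4)*5)/4 = -5 + (4*5)/4 = -5 + (¼)*20 = -5 + 5 = 0)
((-47 + M)/(-11 - 41))² = ((-47 + 0)/(-11 - 41))² = (-47/(-52))² = (-47*(-1/52))² = (47/52)² = 2209/2704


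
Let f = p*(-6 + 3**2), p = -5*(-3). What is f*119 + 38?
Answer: 5393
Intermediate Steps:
p = 15
f = 45 (f = 15*(-6 + 3**2) = 15*(-6 + 9) = 15*3 = 45)
f*119 + 38 = 45*119 + 38 = 5355 + 38 = 5393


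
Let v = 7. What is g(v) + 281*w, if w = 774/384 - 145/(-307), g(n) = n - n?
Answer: 13736123/19648 ≈ 699.11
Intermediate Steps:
g(n) = 0
w = 48883/19648 (w = 774*(1/384) - 145*(-1/307) = 129/64 + 145/307 = 48883/19648 ≈ 2.4879)
g(v) + 281*w = 0 + 281*(48883/19648) = 0 + 13736123/19648 = 13736123/19648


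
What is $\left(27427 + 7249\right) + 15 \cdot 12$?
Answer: $34856$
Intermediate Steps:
$\left(27427 + 7249\right) + 15 \cdot 12 = 34676 + 180 = 34856$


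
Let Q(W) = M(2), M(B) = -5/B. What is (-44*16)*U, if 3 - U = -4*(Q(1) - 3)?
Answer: 13376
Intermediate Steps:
Q(W) = -5/2
U = -19 (U = 3 - (-4)*(-5/2 - 3) = 3 - (-4)*(-11)/2 = 3 - 1*22 = 3 - 22 = -19)
(-44*16)*U = -44*16*(-19) = -704*(-19) = 13376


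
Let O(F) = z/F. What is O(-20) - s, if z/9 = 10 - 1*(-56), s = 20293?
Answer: -203227/10 ≈ -20323.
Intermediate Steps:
z = 594 (z = 9*(10 - 1*(-56)) = 9*(10 + 56) = 9*66 = 594)
O(F) = 594/F
O(-20) - s = 594/(-20) - 1*20293 = 594*(-1/20) - 20293 = -297/10 - 20293 = -203227/10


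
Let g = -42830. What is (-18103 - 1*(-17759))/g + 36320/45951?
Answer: 785696372/984040665 ≈ 0.79844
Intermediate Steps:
(-18103 - 1*(-17759))/g + 36320/45951 = (-18103 - 1*(-17759))/(-42830) + 36320/45951 = (-18103 + 17759)*(-1/42830) + 36320*(1/45951) = -344*(-1/42830) + 36320/45951 = 172/21415 + 36320/45951 = 785696372/984040665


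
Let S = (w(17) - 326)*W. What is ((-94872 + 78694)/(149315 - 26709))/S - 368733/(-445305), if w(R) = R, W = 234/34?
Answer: 272426507324204/328974614133165 ≈ 0.82811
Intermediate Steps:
W = 117/17 (W = 234*(1/34) = 117/17 ≈ 6.8824)
S = -36153/17 (S = (17 - 326)*(117/17) = -309*117/17 = -36153/17 ≈ -2126.6)
((-94872 + 78694)/(149315 - 26709))/S - 368733/(-445305) = ((-94872 + 78694)/(149315 - 26709))/(-36153/17) - 368733/(-445305) = -16178/122606*(-17/36153) - 368733*(-1/445305) = -16178*1/122606*(-17/36153) + 122911/148435 = -8089/61303*(-17/36153) + 122911/148435 = 137513/2216287359 + 122911/148435 = 272426507324204/328974614133165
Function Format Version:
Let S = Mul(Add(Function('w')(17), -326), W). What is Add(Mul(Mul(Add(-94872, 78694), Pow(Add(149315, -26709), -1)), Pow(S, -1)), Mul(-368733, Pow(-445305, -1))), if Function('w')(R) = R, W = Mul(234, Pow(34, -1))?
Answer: Rational(272426507324204, 328974614133165) ≈ 0.82811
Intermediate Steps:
W = Rational(117, 17) (W = Mul(234, Rational(1, 34)) = Rational(117, 17) ≈ 6.8824)
S = Rational(-36153, 17) (S = Mul(Add(17, -326), Rational(117, 17)) = Mul(-309, Rational(117, 17)) = Rational(-36153, 17) ≈ -2126.6)
Add(Mul(Mul(Add(-94872, 78694), Pow(Add(149315, -26709), -1)), Pow(S, -1)), Mul(-368733, Pow(-445305, -1))) = Add(Mul(Mul(Add(-94872, 78694), Pow(Add(149315, -26709), -1)), Pow(Rational(-36153, 17), -1)), Mul(-368733, Pow(-445305, -1))) = Add(Mul(Mul(-16178, Pow(122606, -1)), Rational(-17, 36153)), Mul(-368733, Rational(-1, 445305))) = Add(Mul(Mul(-16178, Rational(1, 122606)), Rational(-17, 36153)), Rational(122911, 148435)) = Add(Mul(Rational(-8089, 61303), Rational(-17, 36153)), Rational(122911, 148435)) = Add(Rational(137513, 2216287359), Rational(122911, 148435)) = Rational(272426507324204, 328974614133165)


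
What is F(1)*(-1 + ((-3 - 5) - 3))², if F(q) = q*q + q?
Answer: 288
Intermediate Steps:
F(q) = q + q² (F(q) = q² + q = q + q²)
F(1)*(-1 + ((-3 - 5) - 3))² = (1*(1 + 1))*(-1 + ((-3 - 5) - 3))² = (1*2)*(-1 + (-8 - 3))² = 2*(-1 - 11)² = 2*(-12)² = 2*144 = 288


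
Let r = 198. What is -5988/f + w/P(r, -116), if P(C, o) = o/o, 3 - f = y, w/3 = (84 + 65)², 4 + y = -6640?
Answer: 442704153/6647 ≈ 66602.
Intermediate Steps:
y = -6644 (y = -4 - 6640 = -6644)
w = 66603 (w = 3*(84 + 65)² = 3*149² = 3*22201 = 66603)
f = 6647 (f = 3 - 1*(-6644) = 3 + 6644 = 6647)
P(C, o) = 1
-5988/f + w/P(r, -116) = -5988/6647 + 66603/1 = -5988*1/6647 + 66603*1 = -5988/6647 + 66603 = 442704153/6647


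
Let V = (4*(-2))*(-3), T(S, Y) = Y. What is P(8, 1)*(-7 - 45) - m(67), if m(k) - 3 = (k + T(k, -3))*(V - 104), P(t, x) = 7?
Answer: 4753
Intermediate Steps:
V = 24 (V = -8*(-3) = 24)
m(k) = 243 - 80*k (m(k) = 3 + (k - 3)*(24 - 104) = 3 + (-3 + k)*(-80) = 3 + (240 - 80*k) = 243 - 80*k)
P(8, 1)*(-7 - 45) - m(67) = 7*(-7 - 45) - (243 - 80*67) = 7*(-52) - (243 - 5360) = -364 - 1*(-5117) = -364 + 5117 = 4753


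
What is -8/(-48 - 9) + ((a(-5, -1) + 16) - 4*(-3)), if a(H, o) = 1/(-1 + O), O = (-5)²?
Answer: 12851/456 ≈ 28.182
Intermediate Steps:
O = 25
a(H, o) = 1/24 (a(H, o) = 1/(-1 + 25) = 1/24)
-8/(-48 - 9) + ((a(-5, -1) + 16) - 4*(-3)) = -8/(-48 - 9) + ((1/24 + 16) - 4*(-3)) = -8/(-57) + (385/24 + 12) = -8*(-1/57) + 673/24 = 8/57 + 673/24 = 12851/456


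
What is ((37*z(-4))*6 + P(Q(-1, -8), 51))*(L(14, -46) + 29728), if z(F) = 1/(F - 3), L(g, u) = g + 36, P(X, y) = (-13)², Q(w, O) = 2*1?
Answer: 4088094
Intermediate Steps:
Q(w, O) = 2
P(X, y) = 169
L(g, u) = 36 + g
z(F) = 1/(-3 + F)
((37*z(-4))*6 + P(Q(-1, -8), 51))*(L(14, -46) + 29728) = ((37/(-3 - 4))*6 + 169)*((36 + 14) + 29728) = ((37/(-7))*6 + 169)*(50 + 29728) = ((37*(-⅐))*6 + 169)*29778 = (-37/7*6 + 169)*29778 = (-222/7 + 169)*29778 = (961/7)*29778 = 4088094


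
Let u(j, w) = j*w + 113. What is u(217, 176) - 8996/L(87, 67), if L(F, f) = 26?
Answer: 37959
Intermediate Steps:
u(j, w) = 113 + j*w
u(217, 176) - 8996/L(87, 67) = (113 + 217*176) - 8996/26 = (113 + 38192) - 8996/26 = 38305 - 1*346 = 38305 - 346 = 37959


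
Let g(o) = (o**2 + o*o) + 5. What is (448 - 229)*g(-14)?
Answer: 86943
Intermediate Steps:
g(o) = 5 + 2*o**2 (g(o) = (o**2 + o**2) + 5 = 2*o**2 + 5 = 5 + 2*o**2)
(448 - 229)*g(-14) = (448 - 229)*(5 + 2*(-14)**2) = 219*(5 + 2*196) = 219*(5 + 392) = 219*397 = 86943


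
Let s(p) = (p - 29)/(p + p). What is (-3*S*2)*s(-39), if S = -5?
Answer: 340/13 ≈ 26.154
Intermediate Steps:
s(p) = (-29 + p)/(2*p) (s(p) = (-29 + p)/((2*p)) = (-29 + p)*(1/(2*p)) = (-29 + p)/(2*p))
(-3*S*2)*s(-39) = (-3*(-5)*2)*((1/2)*(-29 - 39)/(-39)) = (15*2)*((1/2)*(-1/39)*(-68)) = 30*(34/39) = 340/13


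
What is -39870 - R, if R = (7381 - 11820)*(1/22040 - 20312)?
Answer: -1988114625081/22040 ≈ -9.0205e+7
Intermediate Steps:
R = 1987235890281/22040 (R = -4439*(1/22040 - 20312) = -4439*(-447676479/22040) = 1987235890281/22040 ≈ 9.0165e+7)
-39870 - R = -39870 - 1*1987235890281/22040 = -39870 - 1987235890281/22040 = -1988114625081/22040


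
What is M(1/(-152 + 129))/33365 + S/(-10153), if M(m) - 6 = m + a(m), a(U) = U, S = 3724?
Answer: -2856398172/7791361435 ≈ -0.36661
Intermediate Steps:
M(m) = 6 + 2*m (M(m) = 6 + (m + m) = 6 + 2*m)
M(1/(-152 + 129))/33365 + S/(-10153) = (6 + 2/(-152 + 129))/33365 + 3724/(-10153) = (6 + 2/(-23))*(1/33365) + 3724*(-1/10153) = (6 + 2*(-1/23))*(1/33365) - 3724/10153 = (6 - 2/23)*(1/33365) - 3724/10153 = (136/23)*(1/33365) - 3724/10153 = 136/767395 - 3724/10153 = -2856398172/7791361435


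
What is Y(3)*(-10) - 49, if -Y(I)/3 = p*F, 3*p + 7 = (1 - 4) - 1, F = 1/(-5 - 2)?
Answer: -233/7 ≈ -33.286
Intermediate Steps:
F = -⅐ (F = 1/(-7) = -⅐ ≈ -0.14286)
p = -11/3 (p = -7/3 + ((1 - 4) - 1)/3 = -7/3 + (-3 - 1)/3 = -7/3 + (⅓)*(-4) = -7/3 - 4/3 = -11/3 ≈ -3.6667)
Y(I) = -11/7 (Y(I) = -(-11)*(-1)/7 = -3*11/21 = -11/7)
Y(3)*(-10) - 49 = -11/7*(-10) - 49 = 110/7 - 49 = -233/7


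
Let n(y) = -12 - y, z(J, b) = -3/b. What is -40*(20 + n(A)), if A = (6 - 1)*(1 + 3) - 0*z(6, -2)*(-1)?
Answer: 480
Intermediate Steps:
A = 20 (A = (6 - 1)*(1 + 3) - 0*(-3/(-2))*(-1) = 5*4 - 0*(-3*(-½))*(-1) = 20 - 0*(3/2)*(-1) = 20 - 0*(-1) = 20 - 1*0 = 20 + 0 = 20)
-40*(20 + n(A)) = -40*(20 + (-12 - 1*20)) = -40*(20 + (-12 - 20)) = -40*(20 - 32) = -40*(-12) = 480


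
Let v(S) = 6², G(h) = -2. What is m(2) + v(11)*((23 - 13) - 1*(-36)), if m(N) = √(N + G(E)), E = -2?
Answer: 1656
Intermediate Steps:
v(S) = 36
m(N) = √(-2 + N) (m(N) = √(N - 2) = √(-2 + N))
m(2) + v(11)*((23 - 13) - 1*(-36)) = √(-2 + 2) + 36*((23 - 13) - 1*(-36)) = √0 + 36*(10 + 36) = 0 + 36*46 = 0 + 1656 = 1656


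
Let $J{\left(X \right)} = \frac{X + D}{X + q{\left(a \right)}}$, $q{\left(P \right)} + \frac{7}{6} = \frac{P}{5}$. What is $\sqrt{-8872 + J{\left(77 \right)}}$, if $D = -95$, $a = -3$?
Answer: $\frac{2 i \sqrt{11298905377}}{2257} \approx 94.193 i$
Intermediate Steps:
$q{\left(P \right)} = - \frac{7}{6} + \frac{P}{5}$
$J{\left(X \right)} = \frac{-95 + X}{- \frac{53}{30} + X}$ ($J{\left(X \right)} = \frac{X - 95}{X + \left(- \frac{7}{6} + \frac{1}{5} \left(-3\right)\right)} = \frac{-95 + X}{X - \frac{53}{30}} = \frac{-95 + X}{- \frac{53}{30} + X}$)
$\sqrt{-8872 + J{\left(77 \right)}} = \sqrt{-8872 + \frac{30 \left(-95 + 77\right)}{-53 + 30 \cdot 77}} = \sqrt{-8872 + 30 \frac{1}{-53 + 2310} \left(-18\right)} = \sqrt{-8872 + 30 \cdot \frac{1}{2257} \left(-18\right)} = \sqrt{-8872 - \frac{540}{2257}} = \sqrt{- \frac{20024644}{2257}} = \frac{2 i \sqrt{11298905377}}{2257}$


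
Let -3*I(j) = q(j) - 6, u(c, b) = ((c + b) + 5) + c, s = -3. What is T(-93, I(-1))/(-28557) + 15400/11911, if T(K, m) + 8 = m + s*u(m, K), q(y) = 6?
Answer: 436728584/340142427 ≈ 1.2840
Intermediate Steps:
u(c, b) = 5 + b + 2*c (u(c, b) = ((b + c) + 5) + c = (5 + b + c) + c = 5 + b + 2*c)
I(j) = 0 (I(j) = -(6 - 6)/3 = -1/3*0 = 0)
T(K, m) = -23 - 5*m - 3*K (T(K, m) = -8 + (m - 3*(5 + K + 2*m)) = -8 + (m + (-15 - 6*m - 3*K)) = -8 + (-15 - 5*m - 3*K) = -23 - 5*m - 3*K)
T(-93, I(-1))/(-28557) + 15400/11911 = (-23 - 5*0 - 3*(-93))/(-28557) + 15400/11911 = (-23 + 0 + 279)*(-1/28557) + 15400*(1/11911) = 256*(-1/28557) + 15400/11911 = -256/28557 + 15400/11911 = 436728584/340142427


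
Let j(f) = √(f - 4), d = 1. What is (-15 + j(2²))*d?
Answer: -15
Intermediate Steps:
j(f) = √(-4 + f)
(-15 + j(2²))*d = (-15 + √(-4 + 2²))*1 = (-15 + √(-4 + 4))*1 = (-15 + √0)*1 = (-15 + 0)*1 = -15*1 = -15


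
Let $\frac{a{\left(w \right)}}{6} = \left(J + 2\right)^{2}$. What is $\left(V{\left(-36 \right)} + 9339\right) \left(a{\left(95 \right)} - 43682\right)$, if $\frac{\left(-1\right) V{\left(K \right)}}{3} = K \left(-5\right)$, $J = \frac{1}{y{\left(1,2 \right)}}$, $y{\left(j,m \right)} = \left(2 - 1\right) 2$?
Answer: $- \frac{768055911}{2} \approx -3.8403 \cdot 10^{8}$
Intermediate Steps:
$y{\left(j,m \right)} = 2$ ($y{\left(j,m \right)} = 1 \cdot 2 = 2$)
$J = \frac{1}{2} \approx 0.5$
$V{\left(K \right)} = 15 K$ ($V{\left(K \right)} = - 3 K \left(-5\right) = - 3 \left(- 5 K\right) = 15 K$)
$a{\left(w \right)} = \frac{75}{2}$ ($a{\left(w \right)} = 6 \left(\frac{1}{2} + 2\right)^{2} = 6 \left(\frac{5}{2}\right)^{2} = 6 \cdot \frac{25}{4} = \frac{75}{2}$)
$\left(V{\left(-36 \right)} + 9339\right) \left(a{\left(95 \right)} - 43682\right) = \left(15 \left(-36\right) + 9339\right) \left(\frac{75}{2} - 43682\right) = \left(-540 + 9339\right) \left(- \frac{87289}{2}\right) = 8799 \left(- \frac{87289}{2}\right) = - \frac{768055911}{2}$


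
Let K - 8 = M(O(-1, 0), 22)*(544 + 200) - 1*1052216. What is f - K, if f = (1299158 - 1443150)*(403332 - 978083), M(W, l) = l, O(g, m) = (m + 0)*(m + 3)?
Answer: 82760581832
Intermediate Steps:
O(g, m) = m*(3 + m)
f = 82759545992 (f = -143992*(-574751) = 82759545992)
K = -1035840 (K = 8 + (22*(544 + 200) - 1*1052216) = 8 + (22*744 - 1052216) = 8 + (16368 - 1052216) = 8 - 1035848 = -1035840)
f - K = 82759545992 - 1*(-1035840) = 82759545992 + 1035840 = 82760581832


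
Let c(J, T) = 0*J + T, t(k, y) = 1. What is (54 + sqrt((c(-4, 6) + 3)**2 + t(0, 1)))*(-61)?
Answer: -3294 - 61*sqrt(82) ≈ -3846.4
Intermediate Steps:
c(J, T) = T (c(J, T) = 0 + T = T)
(54 + sqrt((c(-4, 6) + 3)**2 + t(0, 1)))*(-61) = (54 + sqrt((6 + 3)**2 + 1))*(-61) = (54 + sqrt(9**2 + 1))*(-61) = (54 + sqrt(81 + 1))*(-61) = (54 + sqrt(82))*(-61) = -3294 - 61*sqrt(82)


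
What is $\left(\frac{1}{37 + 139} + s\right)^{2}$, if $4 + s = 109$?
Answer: $\frac{341547361}{30976} \approx 11026.0$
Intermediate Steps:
$s = 105$ ($s = -4 + 109 = 105$)
$\left(\frac{1}{37 + 139} + s\right)^{2} = \left(\frac{1}{37 + 139} + 105\right)^{2} = \left(\frac{1}{176} + 105\right)^{2} = \left(\frac{18481}{176}\right)^{2} = \frac{341547361}{30976}$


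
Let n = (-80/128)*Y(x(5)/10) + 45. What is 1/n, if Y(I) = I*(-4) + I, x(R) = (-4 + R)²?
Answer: 16/723 ≈ 0.022130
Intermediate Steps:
Y(I) = -3*I (Y(I) = -4*I + I = -3*I)
n = 723/16 (n = (-80/128)*(-3*(-4 + 5)²/10) + 45 = (-80*1/128)*(-3*1²/10) + 45 = -(-15)*1*(⅒)/8 + 45 = -(-15)/(8*10) + 45 = -5/8*(-3/10) + 45 = 3/16 + 45 = 723/16 ≈ 45.188)
1/n = 1/(723/16) = 16/723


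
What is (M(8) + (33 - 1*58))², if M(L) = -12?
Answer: 1369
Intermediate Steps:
(M(8) + (33 - 1*58))² = (-12 + (33 - 1*58))² = (-12 + (33 - 58))² = (-12 - 25)² = (-37)² = 1369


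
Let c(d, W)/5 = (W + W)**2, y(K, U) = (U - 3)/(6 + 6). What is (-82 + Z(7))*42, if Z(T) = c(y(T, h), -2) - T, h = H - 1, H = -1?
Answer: -378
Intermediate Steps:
h = -2 (h = -1 - 1 = -2)
y(K, U) = -1/4 + U/12 (y(K, U) = (-3 + U)/12 = (-3 + U)*(1/12) = -1/4 + U/12)
c(d, W) = 20*W**2 (c(d, W) = 5*(W + W)**2 = 5*(2*W)**2 = 5*(4*W**2) = 20*W**2)
Z(T) = 80 - T (Z(T) = 20*(-2)**2 - T = 20*4 - T = 80 - T)
(-82 + Z(7))*42 = (-82 + (80 - 1*7))*42 = (-82 + (80 - 7))*42 = (-82 + 73)*42 = -9*42 = -378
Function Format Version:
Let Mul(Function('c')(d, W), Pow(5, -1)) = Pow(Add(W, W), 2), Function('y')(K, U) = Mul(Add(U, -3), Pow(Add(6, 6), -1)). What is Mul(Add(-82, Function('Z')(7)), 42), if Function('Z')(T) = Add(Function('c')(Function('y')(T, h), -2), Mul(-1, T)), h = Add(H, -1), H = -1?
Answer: -378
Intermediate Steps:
h = -2 (h = Add(-1, -1) = -2)
Function('y')(K, U) = Add(Rational(-1, 4), Mul(Rational(1, 12), U)) (Function('y')(K, U) = Mul(Add(-3, U), Pow(12, -1)) = Mul(Add(-3, U), Rational(1, 12)) = Add(Rational(-1, 4), Mul(Rational(1, 12), U)))
Function('c')(d, W) = Mul(20, Pow(W, 2)) (Function('c')(d, W) = Mul(5, Pow(Add(W, W), 2)) = Mul(5, Pow(Mul(2, W), 2)) = Mul(5, Mul(4, Pow(W, 2))) = Mul(20, Pow(W, 2)))
Function('Z')(T) = Add(80, Mul(-1, T)) (Function('Z')(T) = Add(Mul(20, Pow(-2, 2)), Mul(-1, T)) = Add(Mul(20, 4), Mul(-1, T)) = Add(80, Mul(-1, T)))
Mul(Add(-82, Function('Z')(7)), 42) = Mul(Add(-82, Add(80, Mul(-1, 7))), 42) = Mul(Add(-82, Add(80, -7)), 42) = Mul(Add(-82, 73), 42) = Mul(-9, 42) = -378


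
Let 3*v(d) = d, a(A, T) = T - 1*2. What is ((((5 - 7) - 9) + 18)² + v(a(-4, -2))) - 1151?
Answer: -3310/3 ≈ -1103.3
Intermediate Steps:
a(A, T) = -2 + T (a(A, T) = T - 2 = -2 + T)
v(d) = d/3
((((5 - 7) - 9) + 18)² + v(a(-4, -2))) - 1151 = ((((5 - 7) - 9) + 18)² + (-2 - 2)/3) - 1151 = (((-2 - 9) + 18)² + (⅓)*(-4)) - 1151 = ((-11 + 18)² - 4/3) - 1151 = (7² - 4/3) - 1151 = (49 - 4/3) - 1151 = 143/3 - 1151 = -3310/3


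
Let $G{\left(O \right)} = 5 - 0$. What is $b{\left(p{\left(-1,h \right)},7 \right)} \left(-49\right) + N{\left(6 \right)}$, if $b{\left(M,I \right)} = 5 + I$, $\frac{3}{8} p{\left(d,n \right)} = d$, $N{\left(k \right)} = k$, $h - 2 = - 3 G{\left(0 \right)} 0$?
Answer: $-582$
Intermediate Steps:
$G{\left(O \right)} = 5$ ($G{\left(O \right)} = 5 + 0 = 5$)
$h = 2$ ($h = 2 + \left(-3\right) 5 \cdot 0 = 2 - 0 = 2 + 0 = 2$)
$p{\left(d,n \right)} = \frac{8 d}{3}$
$b{\left(p{\left(-1,h \right)},7 \right)} \left(-49\right) + N{\left(6 \right)} = \left(5 + 7\right) \left(-49\right) + 6 = 12 \left(-49\right) + 6 = -588 + 6 = -582$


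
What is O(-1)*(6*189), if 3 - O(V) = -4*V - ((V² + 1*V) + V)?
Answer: -2268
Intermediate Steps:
O(V) = 3 + V² + 6*V (O(V) = 3 - (-4*V - ((V² + 1*V) + V)) = 3 - (-4*V - ((V² + V) + V)) = 3 - (-4*V - ((V + V²) + V)) = 3 - (-4*V - (V² + 2*V)) = 3 - (-4*V + (-V² - 2*V)) = 3 - (-V² - 6*V) = 3 + (V² + 6*V) = 3 + V² + 6*V)
O(-1)*(6*189) = (3 + (-1)² + 6*(-1))*(6*189) = (3 + 1 - 6)*1134 = -2*1134 = -2268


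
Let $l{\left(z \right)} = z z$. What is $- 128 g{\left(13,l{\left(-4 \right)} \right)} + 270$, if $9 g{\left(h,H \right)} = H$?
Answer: $\frac{382}{9} \approx 42.444$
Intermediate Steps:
$l{\left(z \right)} = z^{2}$
$g{\left(h,H \right)} = \frac{H}{9}$
$- 128 g{\left(13,l{\left(-4 \right)} \right)} + 270 = - 128 \frac{\left(-4\right)^{2}}{9} + 270 = - 128 \cdot \frac{1}{9} \cdot 16 + 270 = \left(-128\right) \frac{16}{9} + 270 = - \frac{2048}{9} + 270 = \frac{382}{9}$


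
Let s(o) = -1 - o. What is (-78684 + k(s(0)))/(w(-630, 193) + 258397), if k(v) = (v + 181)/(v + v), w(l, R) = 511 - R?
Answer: -78774/258715 ≈ -0.30448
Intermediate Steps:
k(v) = (181 + v)/(2*v) (k(v) = (181 + v)/((2*v)) = (181 + v)*(1/(2*v)) = (181 + v)/(2*v))
(-78684 + k(s(0)))/(w(-630, 193) + 258397) = (-78684 + (181 + (-1 - 1*0))/(2*(-1 - 1*0)))/((511 - 1*193) + 258397) = (-78684 + (181 + (-1 + 0))/(2*(-1 + 0)))/((511 - 193) + 258397) = (-78684 + (1/2)*(181 - 1)/(-1))/(318 + 258397) = (-78684 + (1/2)*(-1)*180)/258715 = (-78684 - 90)*(1/258715) = -78774*1/258715 = -78774/258715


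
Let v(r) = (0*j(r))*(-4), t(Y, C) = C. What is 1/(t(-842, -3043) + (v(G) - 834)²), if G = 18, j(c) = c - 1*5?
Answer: 1/692513 ≈ 1.4440e-6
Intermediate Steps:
j(c) = -5 + c (j(c) = c - 5 = -5 + c)
v(r) = 0 (v(r) = (0*(-5 + r))*(-4) = 0*(-4) = 0)
1/(t(-842, -3043) + (v(G) - 834)²) = 1/(-3043 + (0 - 834)²) = 1/(-3043 + (-834)²) = 1/(-3043 + 695556) = 1/692513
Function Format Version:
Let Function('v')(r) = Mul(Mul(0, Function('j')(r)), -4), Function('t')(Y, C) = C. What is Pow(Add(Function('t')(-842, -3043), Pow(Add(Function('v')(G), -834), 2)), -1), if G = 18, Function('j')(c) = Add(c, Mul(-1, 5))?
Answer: Rational(1, 692513) ≈ 1.4440e-6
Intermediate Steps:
Function('j')(c) = Add(-5, c) (Function('j')(c) = Add(c, -5) = Add(-5, c))
Function('v')(r) = 0 (Function('v')(r) = Mul(Mul(0, Add(-5, r)), -4) = Mul(0, -4) = 0)
Pow(Add(Function('t')(-842, -3043), Pow(Add(Function('v')(G), -834), 2)), -1) = Pow(Add(-3043, Pow(Add(0, -834), 2)), -1) = Pow(Add(-3043, Pow(-834, 2)), -1) = Pow(Add(-3043, 695556), -1) = Pow(692513, -1) = Rational(1, 692513)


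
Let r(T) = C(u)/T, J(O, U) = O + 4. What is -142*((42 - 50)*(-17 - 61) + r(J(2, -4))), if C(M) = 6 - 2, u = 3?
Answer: -266108/3 ≈ -88703.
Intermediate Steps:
C(M) = 4
J(O, U) = 4 + O
r(T) = 4/T
-142*((42 - 50)*(-17 - 61) + r(J(2, -4))) = -142*((42 - 50)*(-17 - 61) + 4/(4 + 2)) = -142*(-8*(-78) + 4/6) = -142*(624 + 4*(⅙)) = -142*(624 + ⅔) = -142*1874/3 = -266108/3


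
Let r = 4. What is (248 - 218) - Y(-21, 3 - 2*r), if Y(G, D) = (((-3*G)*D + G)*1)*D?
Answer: -1650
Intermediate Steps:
Y(G, D) = D*(G - 3*D*G) (Y(G, D) = ((-3*D*G + G)*1)*D = ((G - 3*D*G)*1)*D = (G - 3*D*G)*D = D*(G - 3*D*G))
(248 - 218) - Y(-21, 3 - 2*r) = (248 - 218) - (3 - 2*4)*(-21)*(1 - 3*(3 - 2*4)) = 30 - (3 - 8)*(-21)*(1 - 3*(3 - 8)) = 30 - (-5)*(-21)*(1 - 3*(-5)) = 30 - (-5)*(-21)*(1 + 15) = 30 - (-5)*(-21)*16 = 30 - 1*1680 = 30 - 1680 = -1650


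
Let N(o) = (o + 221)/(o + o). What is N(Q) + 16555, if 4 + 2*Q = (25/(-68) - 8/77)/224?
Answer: 154902144787/9387850 ≈ 16500.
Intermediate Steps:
Q = -4693925/2345728 (Q = -2 + ((25/(-68) - 8/77)/224)/2 = -2 + ((25*(-1/68) - 8*1/77)*(1/224))/2 = -2 + ((-25/68 - 8/77)*(1/224))/2 = -2 + (-2469/5236*1/224)/2 = -2 + (1/2)*(-2469/1172864) = -2 - 2469/2345728 = -4693925/2345728 ≈ -2.0011)
N(o) = (221 + o)/(2*o) (N(o) = (221 + o)/((2*o)) = (221 + o)*(1/(2*o)) = (221 + o)/(2*o))
N(Q) + 16555 = (221 - 4693925/2345728)/(2*(-4693925/2345728)) + 16555 = (1/2)*(-2345728/4693925)*(513711963/2345728) + 16555 = -513711963/9387850 + 16555 = 154902144787/9387850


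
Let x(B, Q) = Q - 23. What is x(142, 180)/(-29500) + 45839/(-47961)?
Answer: -1359780377/1414849500 ≈ -0.96108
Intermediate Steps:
x(B, Q) = -23 + Q
x(142, 180)/(-29500) + 45839/(-47961) = (-23 + 180)/(-29500) + 45839/(-47961) = 157*(-1/29500) + 45839*(-1/47961) = -157/29500 - 45839/47961 = -1359780377/1414849500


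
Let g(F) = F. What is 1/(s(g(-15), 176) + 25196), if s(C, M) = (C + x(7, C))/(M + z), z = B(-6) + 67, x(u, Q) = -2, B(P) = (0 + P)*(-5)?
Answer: 273/6878491 ≈ 3.9689e-5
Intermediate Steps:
B(P) = -5*P (B(P) = P*(-5) = -5*P)
z = 97 (z = -5*(-6) + 67 = 30 + 67 = 97)
s(C, M) = (-2 + C)/(97 + M) (s(C, M) = (C - 2)/(M + 97) = (-2 + C)/(97 + M))
1/(s(g(-15), 176) + 25196) = 1/((-2 - 15)/(97 + 176) + 25196) = 1/(-17/273 + 25196) = 1/(6878491/273) = 273/6878491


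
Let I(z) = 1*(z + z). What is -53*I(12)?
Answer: -1272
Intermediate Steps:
I(z) = 2*z (I(z) = 1*(2*z) = 2*z)
-53*I(12) = -106*12 = -53*24 = -1272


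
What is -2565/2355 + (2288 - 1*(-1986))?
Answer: 670847/157 ≈ 4272.9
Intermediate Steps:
-2565/2355 + (2288 - 1*(-1986)) = -2565*1/2355 + (2288 + 1986) = -171/157 + 4274 = 670847/157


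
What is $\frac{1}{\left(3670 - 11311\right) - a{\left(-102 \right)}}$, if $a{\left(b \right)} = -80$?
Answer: $- \frac{1}{7561} \approx -0.00013226$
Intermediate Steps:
$\frac{1}{\left(3670 - 11311\right) - a{\left(-102 \right)}} = \frac{1}{\left(3670 - 11311\right) - -80} = \frac{1}{-7641 + 80} = \frac{1}{-7561} = - \frac{1}{7561}$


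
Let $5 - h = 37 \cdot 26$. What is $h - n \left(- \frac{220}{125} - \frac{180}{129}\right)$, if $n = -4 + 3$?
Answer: $- \frac{1032167}{1075} \approx -960.16$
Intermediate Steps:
$h = -957$ ($h = 5 - 37 \cdot 26 = 5 - 962 = -957$)
$n = -1$
$h - n \left(- \frac{220}{125} - \frac{180}{129}\right) = -957 - - (- \frac{220}{125} - \frac{180}{129}) = -957 - - (\left(-220\right) \frac{1}{125} - \frac{60}{43}) = -957 - - (- \frac{44}{25} - \frac{60}{43}) = -957 - \left(-1\right) \left(- \frac{3392}{1075}\right) = -957 - \frac{3392}{1075} = - \frac{1032167}{1075}$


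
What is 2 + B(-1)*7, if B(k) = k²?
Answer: 9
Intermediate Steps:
2 + B(-1)*7 = 2 + (-1)²*7 = 2 + 1*7 = 2 + 7 = 9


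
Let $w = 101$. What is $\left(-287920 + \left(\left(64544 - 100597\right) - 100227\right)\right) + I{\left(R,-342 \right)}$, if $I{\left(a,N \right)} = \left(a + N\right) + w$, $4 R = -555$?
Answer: $- \frac{1698319}{4} \approx -4.2458 \cdot 10^{5}$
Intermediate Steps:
$R = - \frac{555}{4}$ ($R = \frac{1}{4} \left(-555\right) = - \frac{555}{4} \approx -138.75$)
$I{\left(a,N \right)} = 101 + N + a$ ($I{\left(a,N \right)} = \left(a + N\right) + 101 = \left(N + a\right) + 101 = 101 + N + a$)
$\left(-287920 + \left(\left(64544 - 100597\right) - 100227\right)\right) + I{\left(R,-342 \right)} = \left(-287920 + \left(\left(64544 - 100597\right) - 100227\right)\right) - \frac{1519}{4} = \left(-287920 - 136280\right) - \frac{1519}{4} = -424200 - \frac{1519}{4} = - \frac{1698319}{4}$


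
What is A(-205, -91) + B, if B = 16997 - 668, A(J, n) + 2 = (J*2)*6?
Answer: 13867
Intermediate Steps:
A(J, n) = -2 + 12*J (A(J, n) = -2 + (J*2)*6 = -2 + (2*J)*6 = -2 + 12*J)
B = 16329
A(-205, -91) + B = (-2 + 12*(-205)) + 16329 = (-2 - 2460) + 16329 = -2462 + 16329 = 13867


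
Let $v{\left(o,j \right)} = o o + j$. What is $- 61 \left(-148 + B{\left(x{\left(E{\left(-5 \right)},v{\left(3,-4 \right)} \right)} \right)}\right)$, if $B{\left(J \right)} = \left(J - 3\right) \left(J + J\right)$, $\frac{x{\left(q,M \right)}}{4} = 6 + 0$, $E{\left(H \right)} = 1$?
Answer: $-52460$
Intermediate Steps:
$v{\left(o,j \right)} = j + o^{2}$ ($v{\left(o,j \right)} = o^{2} + j = j + o^{2}$)
$x{\left(q,M \right)} = 24$ ($x{\left(q,M \right)} = 4 \left(6 + 0\right) = 4 \cdot 6 = 24$)
$B{\left(J \right)} = 2 J \left(-3 + J\right)$ ($B{\left(J \right)} = \left(-3 + J\right) 2 J = 2 J \left(-3 + J\right)$)
$- 61 \left(-148 + B{\left(x{\left(E{\left(-5 \right)},v{\left(3,-4 \right)} \right)} \right)}\right) = - 61 \left(-148 + 2 \cdot 24 \left(-3 + 24\right)\right) = - 61 \left(-148 + 2 \cdot 24 \cdot 21\right) = - 61 \left(-148 + 1008\right) = \left(-61\right) 860 = -52460$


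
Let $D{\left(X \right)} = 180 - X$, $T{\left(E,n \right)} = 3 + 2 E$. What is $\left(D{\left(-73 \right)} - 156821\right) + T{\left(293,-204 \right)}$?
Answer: $-155979$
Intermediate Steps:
$\left(D{\left(-73 \right)} - 156821\right) + T{\left(293,-204 \right)} = \left(\left(180 - -73\right) - 156821\right) + \left(3 + 2 \cdot 293\right) = \left(\left(180 + 73\right) - 156821\right) + \left(3 + 586\right) = \left(253 - 156821\right) + 589 = -156568 + 589 = -155979$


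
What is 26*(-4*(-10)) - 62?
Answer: 978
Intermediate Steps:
26*(-4*(-10)) - 62 = 26*40 - 62 = 1040 - 62 = 978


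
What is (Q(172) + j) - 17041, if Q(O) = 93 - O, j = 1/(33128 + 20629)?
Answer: -920319839/53757 ≈ -17120.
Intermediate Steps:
j = 1/53757 ≈ 1.8602e-5
(Q(172) + j) - 17041 = ((93 - 1*172) + 1/53757) - 17041 = ((93 - 172) + 1/53757) - 17041 = (-79 + 1/53757) - 17041 = -4246802/53757 - 17041 = -920319839/53757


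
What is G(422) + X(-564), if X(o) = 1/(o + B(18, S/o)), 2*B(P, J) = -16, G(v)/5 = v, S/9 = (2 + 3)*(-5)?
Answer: 1206919/572 ≈ 2110.0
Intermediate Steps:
S = -225 (S = 9*((2 + 3)*(-5)) = 9*(5*(-5)) = 9*(-25) = -225)
G(v) = 5*v
B(P, J) = -8 (B(P, J) = (1/2)*(-16) = -8)
X(o) = 1/(-8 + o) (X(o) = 1/(o - 8) = 1/(-8 + o))
G(422) + X(-564) = 5*422 + 1/(-8 - 564) = 2110 + 1/(-572) = 2110 - 1/572 = 1206919/572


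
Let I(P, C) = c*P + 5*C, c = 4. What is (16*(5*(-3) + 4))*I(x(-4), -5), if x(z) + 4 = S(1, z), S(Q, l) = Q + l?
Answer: 9328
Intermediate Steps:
x(z) = -3 + z (x(z) = -4 + (1 + z) = -3 + z)
I(P, C) = 4*P + 5*C
(16*(5*(-3) + 4))*I(x(-4), -5) = (16*(5*(-3) + 4))*(4*(-3 - 4) + 5*(-5)) = (16*(-15 + 4))*(4*(-7) - 25) = (16*(-11))*(-28 - 25) = -176*(-53) = 9328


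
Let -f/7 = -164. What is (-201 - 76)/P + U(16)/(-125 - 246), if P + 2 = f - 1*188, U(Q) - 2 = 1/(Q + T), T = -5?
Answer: -1152471/3909598 ≈ -0.29478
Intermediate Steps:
f = 1148 (f = -7*(-164) = 1148)
U(Q) = 2 + 1/(-5 + Q) (U(Q) = 2 + 1/(Q - 5) = 2 + 1/(-5 + Q))
P = 958 (P = -2 + (1148 - 1*188) = -2 + (1148 - 188) = -2 + 960 = 958)
(-201 - 76)/P + U(16)/(-125 - 246) = (-201 - 76)/958 + ((-9 + 2*16)/(-5 + 16))/(-125 - 246) = -277*1/958 + ((-9 + 32)/11)/(-371) = -277/958 + ((1/11)*23)*(-1/371) = -277/958 + (23/11)*(-1/371) = -277/958 - 23/4081 = -1152471/3909598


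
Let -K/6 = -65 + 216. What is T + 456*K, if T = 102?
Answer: -413034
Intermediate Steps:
K = -906 (K = -6*(-65 + 216) = -6*151 = -906)
T + 456*K = 102 + 456*(-906) = 102 - 413136 = -413034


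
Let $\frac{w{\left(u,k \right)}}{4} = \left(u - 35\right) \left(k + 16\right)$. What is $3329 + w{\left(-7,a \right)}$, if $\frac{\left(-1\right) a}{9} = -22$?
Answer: $-32623$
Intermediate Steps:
$a = 198$ ($a = \left(-9\right) \left(-22\right) = 198$)
$w{\left(u,k \right)} = 4 \left(-35 + u\right) \left(16 + k\right)$ ($w{\left(u,k \right)} = 4 \left(u - 35\right) \left(k + 16\right) = 4 \left(-35 + u\right) \left(16 + k\right)$)
$3329 + w{\left(-7,a \right)} = 3329 + \left(-2240 - 27720 + 64 \left(-7\right) + 4 \cdot 198 \left(-7\right)\right) = 3329 - 35952 = -32623$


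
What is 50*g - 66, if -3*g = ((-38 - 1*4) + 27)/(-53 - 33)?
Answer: -2963/43 ≈ -68.907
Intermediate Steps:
g = -5/86 (g = -((-38 - 1*4) + 27)/(3*(-53 - 33)) = -((-38 - 4) + 27)/(3*(-86)) = -(-42 + 27)*(-1)/(3*86) = -(-5)*(-1)/86 = -⅓*15/86 = -5/86 ≈ -0.058140)
50*g - 66 = 50*(-5/86) - 66 = -125/43 - 66 = -2963/43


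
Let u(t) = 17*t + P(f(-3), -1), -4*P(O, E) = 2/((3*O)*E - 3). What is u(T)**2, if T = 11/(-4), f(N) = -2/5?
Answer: 2798929/1296 ≈ 2159.7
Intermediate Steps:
f(N) = -2/5 (f(N) = -2*1/5 = -2/5)
T = -11/4 (T = 11*(-1/4) = -11/4 ≈ -2.7500)
P(O, E) = -1/(2*(-3 + 3*E*O)) (P(O, E) = -1/(2*((3*O)*E - 3)) = -1/(2*(3*E*O - 3)) = -1/(2*(-3 + 3*E*O)))
u(t) = 5/18 + 17*t (u(t) = 17*t - 1/(-6 + 6*(-1)*(-2/5)) = 17*t - 1/(-6 + 12/5) = 17*t - 1/(-18/5) = 17*t - 1*(-5/18) = 17*t + 5/18 = 5/18 + 17*t)
u(T)**2 = (5/18 + 17*(-11/4))**2 = (5/18 - 187/4)**2 = (-1673/36)**2 = 2798929/1296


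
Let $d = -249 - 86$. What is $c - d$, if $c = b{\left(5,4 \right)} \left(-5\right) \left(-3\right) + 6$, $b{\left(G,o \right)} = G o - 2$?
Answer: $611$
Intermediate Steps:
$b{\left(G,o \right)} = -2 + G o$
$d = -335$
$c = 276$ ($c = \left(-2 + 5 \cdot 4\right) \left(-5\right) \left(-3\right) + 6 = \left(-2 + 20\right) \left(-5\right) \left(-3\right) + 6 = 18 \left(-5\right) \left(-3\right) + 6 = \left(-90\right) \left(-3\right) + 6 = 270 + 6 = 276$)
$c - d = 276 - -335 = 276 + 335 = 611$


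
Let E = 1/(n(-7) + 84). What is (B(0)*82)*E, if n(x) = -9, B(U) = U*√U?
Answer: 0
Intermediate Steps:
B(U) = U^(3/2)
E = 1/75 (E = 1/(-9 + 84) = 1/75 ≈ 0.013333)
(B(0)*82)*E = (0^(3/2)*82)*(1/75) = (0*82)*(1/75) = 0*(1/75) = 0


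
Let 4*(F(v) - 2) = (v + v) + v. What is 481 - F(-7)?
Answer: 1937/4 ≈ 484.25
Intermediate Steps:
F(v) = 2 + 3*v/4 (F(v) = 2 + ((v + v) + v)/4 = 2 + (2*v + v)/4 = 2 + (3*v)/4 = 2 + 3*v/4)
481 - F(-7) = 481 - (2 + (¾)*(-7)) = 481 - (2 - 21/4) = 481 - 1*(-13/4) = 481 + 13/4 = 1937/4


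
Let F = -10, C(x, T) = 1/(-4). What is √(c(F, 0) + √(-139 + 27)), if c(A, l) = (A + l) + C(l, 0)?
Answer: √(-41 + 16*I*√7)/2 ≈ 1.4972 + 3.5343*I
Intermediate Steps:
C(x, T) = -¼
c(A, l) = -¼ + A + l (c(A, l) = (A + l) - ¼ = -¼ + A + l)
√(c(F, 0) + √(-139 + 27)) = √((-¼ - 10 + 0) + √(-139 + 27)) = √(-41/4 + √(-112)) = √(-41/4 + 4*I*√7)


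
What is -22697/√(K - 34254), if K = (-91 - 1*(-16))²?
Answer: 22697*I*√3181/9543 ≈ 134.14*I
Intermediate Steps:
K = 5625 (K = (-91 + 16)² = (-75)² = 5625)
-22697/√(K - 34254) = -22697/√(5625 - 34254) = -22697*(-I*√3181/9543) = -(-22697)*I*√3181/9543 = 22697*I*√3181/9543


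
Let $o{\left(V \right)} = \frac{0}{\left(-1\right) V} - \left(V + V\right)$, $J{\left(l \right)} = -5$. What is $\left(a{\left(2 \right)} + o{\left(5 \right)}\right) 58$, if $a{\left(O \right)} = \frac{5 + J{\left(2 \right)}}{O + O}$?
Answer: $-580$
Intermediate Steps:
$a{\left(O \right)} = 0$ ($a{\left(O \right)} = \frac{5 - 5}{O + O} = \frac{0}{2 O} = 0 \frac{1}{2 O} = 0$)
$o{\left(V \right)} = - 2 V$ ($o{\left(V \right)} = 0 \left(- \frac{1}{V}\right) - 2 V = 0 - 2 V = - 2 V$)
$\left(a{\left(2 \right)} + o{\left(5 \right)}\right) 58 = \left(0 - 10\right) 58 = \left(-10\right) 58 = -580$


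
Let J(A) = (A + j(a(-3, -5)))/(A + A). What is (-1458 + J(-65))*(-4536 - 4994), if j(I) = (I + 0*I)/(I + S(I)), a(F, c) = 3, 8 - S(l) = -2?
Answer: 2347408634/169 ≈ 1.3890e+7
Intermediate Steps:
S(l) = 10 (S(l) = 8 - 1*(-2) = 8 + 2 = 10)
j(I) = I/(10 + I) (j(I) = (I + 0*I)/(I + 10) = (I + 0)/(10 + I) = I/(10 + I))
J(A) = (3/13 + A)/(2*A) (J(A) = (A + 3/(10 + 3))/(A + A) = (A + 3/13)/((2*A)) = (A + 3*(1/13))*(1/(2*A)) = (A + 3/13)*(1/(2*A)) = (3/13 + A)*(1/(2*A)) = (3/13 + A)/(2*A))
(-1458 + J(-65))*(-4536 - 4994) = (-1458 + (1/26)*(3 + 13*(-65))/(-65))*(-4536 - 4994) = (-1458 + (1/26)*(-1/65)*(3 - 845))*(-9530) = (-1458 + (1/26)*(-1/65)*(-842))*(-9530) = (-1458 + 421/845)*(-9530) = -1231589/845*(-9530) = 2347408634/169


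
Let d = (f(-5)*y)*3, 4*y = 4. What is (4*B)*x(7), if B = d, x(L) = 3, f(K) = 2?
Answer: 72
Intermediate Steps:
y = 1 (y = (¼)*4 = 1)
d = 6 (d = (2*1)*3 = 2*3 = 6)
B = 6
(4*B)*x(7) = (4*6)*3 = 24*3 = 72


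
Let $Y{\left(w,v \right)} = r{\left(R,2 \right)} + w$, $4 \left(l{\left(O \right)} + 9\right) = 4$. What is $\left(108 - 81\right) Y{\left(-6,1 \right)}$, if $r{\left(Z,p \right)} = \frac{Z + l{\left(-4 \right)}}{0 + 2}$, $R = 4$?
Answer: $-216$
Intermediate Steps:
$l{\left(O \right)} = -8$ ($l{\left(O \right)} = -9 + \frac{1}{4} \cdot 4 = -9 + 1 = -8$)
$r{\left(Z,p \right)} = -4 + \frac{Z}{2}$ ($r{\left(Z,p \right)} = \frac{Z - 8}{0 + 2} = \frac{-8 + Z}{2} = \left(-8 + Z\right) \frac{1}{2} = -4 + \frac{Z}{2}$)
$Y{\left(w,v \right)} = -2 + w$ ($Y{\left(w,v \right)} = \left(-4 + \frac{1}{2} \cdot 4\right) + w = \left(-4 + 2\right) + w = -2 + w$)
$\left(108 - 81\right) Y{\left(-6,1 \right)} = \left(108 - 81\right) \left(-2 - 6\right) = 27 \left(-8\right) = -216$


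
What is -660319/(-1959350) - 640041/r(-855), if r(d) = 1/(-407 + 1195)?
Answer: -988202694019481/1959350 ≈ -5.0435e+8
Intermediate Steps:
r(d) = 1/788
-660319/(-1959350) - 640041/r(-855) = -660319/(-1959350) - 640041/1/788 = -660319*(-1/1959350) - 640041*788 = 660319/1959350 - 504352308 = -988202694019481/1959350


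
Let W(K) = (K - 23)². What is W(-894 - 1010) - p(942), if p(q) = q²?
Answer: 2825965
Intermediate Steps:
W(K) = (-23 + K)²
W(-894 - 1010) - p(942) = (-23 + (-894 - 1010))² - 1*942² = (-23 - 1904)² - 1*887364 = (-1927)² - 887364 = 3713329 - 887364 = 2825965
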